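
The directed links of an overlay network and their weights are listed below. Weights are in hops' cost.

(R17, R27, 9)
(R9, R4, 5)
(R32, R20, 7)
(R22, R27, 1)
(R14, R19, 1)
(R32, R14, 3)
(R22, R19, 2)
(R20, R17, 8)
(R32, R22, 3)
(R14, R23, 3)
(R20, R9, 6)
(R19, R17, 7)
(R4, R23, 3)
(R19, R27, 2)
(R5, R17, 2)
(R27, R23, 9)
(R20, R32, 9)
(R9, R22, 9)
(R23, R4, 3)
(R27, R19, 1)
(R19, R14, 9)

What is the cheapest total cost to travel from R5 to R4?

23 hops' cost

Enumerating some paths:
R5 → R17 → R27 → R23 → R4: 2+9+9+3 = 23
R5 → R17 → R27 → R19 → R14 → R23 → R4: 2+9+1+9+3+3 = 27
The minimum is 23 hops' cost via R5 → R17 → R27 → R23 → R4.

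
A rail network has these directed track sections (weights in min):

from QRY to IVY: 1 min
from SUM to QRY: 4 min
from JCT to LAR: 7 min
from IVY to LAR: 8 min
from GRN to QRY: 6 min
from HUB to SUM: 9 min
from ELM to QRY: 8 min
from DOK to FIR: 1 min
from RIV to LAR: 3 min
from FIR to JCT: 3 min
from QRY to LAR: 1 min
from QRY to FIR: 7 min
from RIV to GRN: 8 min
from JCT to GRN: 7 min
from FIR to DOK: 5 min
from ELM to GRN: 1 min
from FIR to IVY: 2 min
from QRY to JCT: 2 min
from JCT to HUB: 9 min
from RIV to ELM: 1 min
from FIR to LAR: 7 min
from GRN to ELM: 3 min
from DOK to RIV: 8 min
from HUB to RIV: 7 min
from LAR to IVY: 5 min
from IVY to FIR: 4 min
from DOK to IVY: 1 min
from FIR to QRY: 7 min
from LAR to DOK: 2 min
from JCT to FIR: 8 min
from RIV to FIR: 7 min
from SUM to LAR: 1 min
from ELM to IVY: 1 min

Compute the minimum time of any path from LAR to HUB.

15 min

Settle nodes by increasing distance from LAR:
LAR: 0
DOK: 2  (via LAR)
IVY: 3  (via DOK)
FIR: 3  (via DOK)
JCT: 6  (via FIR)
QRY: 10  (via FIR)
RIV: 10  (via DOK)
ELM: 11  (via RIV)
GRN: 12  (via ELM)
HUB: 15  (via JCT)
Shortest route: LAR → DOK → FIR → JCT → HUB = 15 min.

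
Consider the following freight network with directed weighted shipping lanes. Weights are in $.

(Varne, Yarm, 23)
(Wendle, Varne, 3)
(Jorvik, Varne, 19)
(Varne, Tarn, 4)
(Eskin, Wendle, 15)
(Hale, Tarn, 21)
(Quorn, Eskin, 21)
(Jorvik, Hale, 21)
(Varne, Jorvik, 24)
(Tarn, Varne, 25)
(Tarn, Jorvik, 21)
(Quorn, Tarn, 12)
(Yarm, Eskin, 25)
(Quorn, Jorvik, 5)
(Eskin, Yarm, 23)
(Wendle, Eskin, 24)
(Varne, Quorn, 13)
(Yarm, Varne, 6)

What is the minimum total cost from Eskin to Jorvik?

Settle nodes by increasing distance from Eskin:
Eskin: 0
Wendle: 15  (via Eskin)
Varne: 18  (via Wendle)
Tarn: 22  (via Varne)
Yarm: 23  (via Eskin)
Quorn: 31  (via Varne)
Jorvik: 36  (via Quorn)
Shortest route: Eskin–Wendle–Varne–Quorn–Jorvik = $36.

$36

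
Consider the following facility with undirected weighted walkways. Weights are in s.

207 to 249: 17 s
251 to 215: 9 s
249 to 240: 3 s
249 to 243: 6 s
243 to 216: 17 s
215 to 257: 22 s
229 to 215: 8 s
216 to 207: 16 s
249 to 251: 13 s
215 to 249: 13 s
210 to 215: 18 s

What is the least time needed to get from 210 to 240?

Settle nodes by increasing distance from 210:
210: 0
215: 18  (via 210)
229: 26  (via 215)
251: 27  (via 215)
249: 31  (via 215)
240: 34  (via 249)
Shortest route: 210–215–249–240 = 34 s.

34 s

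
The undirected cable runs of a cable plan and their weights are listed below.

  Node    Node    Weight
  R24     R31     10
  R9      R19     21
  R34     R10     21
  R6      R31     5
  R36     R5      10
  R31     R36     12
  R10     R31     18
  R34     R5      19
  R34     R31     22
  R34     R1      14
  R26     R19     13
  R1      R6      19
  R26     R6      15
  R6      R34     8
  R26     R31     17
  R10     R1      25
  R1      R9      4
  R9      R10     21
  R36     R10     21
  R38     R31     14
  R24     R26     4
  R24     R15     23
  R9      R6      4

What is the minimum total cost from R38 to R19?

Running Dijkstra from R38:
R38: 0
R31: 14  (via R38)
R6: 19  (via R31)
R9: 23  (via R6)
R24: 24  (via R31)
R36: 26  (via R31)
R34: 27  (via R6)
R1: 27  (via R9)
R26: 28  (via R24)
R10: 32  (via R31)
R5: 36  (via R36)
R19: 41  (via R26)
Shortest route: R38 → R31 → R24 → R26 → R19 = 41.

41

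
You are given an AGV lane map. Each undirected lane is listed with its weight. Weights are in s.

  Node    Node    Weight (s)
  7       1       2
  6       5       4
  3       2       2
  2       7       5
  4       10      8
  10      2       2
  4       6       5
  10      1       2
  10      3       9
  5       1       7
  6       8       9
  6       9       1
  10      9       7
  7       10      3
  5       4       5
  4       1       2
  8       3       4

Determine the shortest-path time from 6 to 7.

Shortest distances from 6:
6: 0
9: 1  (via 6)
5: 4  (via 6)
4: 5  (via 6)
1: 7  (via 4)
10: 8  (via 9)
7: 9  (via 1)
Shortest route: 6 → 4 → 1 → 7 = 9 s.

9 s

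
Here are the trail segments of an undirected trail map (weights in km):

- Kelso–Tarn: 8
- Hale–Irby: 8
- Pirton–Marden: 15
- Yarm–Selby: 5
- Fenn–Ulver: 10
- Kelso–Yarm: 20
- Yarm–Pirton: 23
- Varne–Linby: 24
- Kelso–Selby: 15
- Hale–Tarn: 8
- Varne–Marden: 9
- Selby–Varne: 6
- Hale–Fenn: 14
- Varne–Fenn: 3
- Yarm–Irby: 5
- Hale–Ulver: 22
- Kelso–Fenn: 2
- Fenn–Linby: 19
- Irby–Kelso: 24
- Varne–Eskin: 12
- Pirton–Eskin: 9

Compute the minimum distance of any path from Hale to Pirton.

Shortest distances from Hale:
Hale: 0
Tarn: 8  (via Hale)
Irby: 8  (via Hale)
Yarm: 13  (via Irby)
Fenn: 14  (via Hale)
Kelso: 16  (via Tarn)
Varne: 17  (via Fenn)
Selby: 18  (via Yarm)
Ulver: 22  (via Hale)
Marden: 26  (via Varne)
Eskin: 29  (via Varne)
Linby: 33  (via Fenn)
Pirton: 36  (via Yarm)
Shortest route: Hale → Irby → Yarm → Pirton = 36 km.

36 km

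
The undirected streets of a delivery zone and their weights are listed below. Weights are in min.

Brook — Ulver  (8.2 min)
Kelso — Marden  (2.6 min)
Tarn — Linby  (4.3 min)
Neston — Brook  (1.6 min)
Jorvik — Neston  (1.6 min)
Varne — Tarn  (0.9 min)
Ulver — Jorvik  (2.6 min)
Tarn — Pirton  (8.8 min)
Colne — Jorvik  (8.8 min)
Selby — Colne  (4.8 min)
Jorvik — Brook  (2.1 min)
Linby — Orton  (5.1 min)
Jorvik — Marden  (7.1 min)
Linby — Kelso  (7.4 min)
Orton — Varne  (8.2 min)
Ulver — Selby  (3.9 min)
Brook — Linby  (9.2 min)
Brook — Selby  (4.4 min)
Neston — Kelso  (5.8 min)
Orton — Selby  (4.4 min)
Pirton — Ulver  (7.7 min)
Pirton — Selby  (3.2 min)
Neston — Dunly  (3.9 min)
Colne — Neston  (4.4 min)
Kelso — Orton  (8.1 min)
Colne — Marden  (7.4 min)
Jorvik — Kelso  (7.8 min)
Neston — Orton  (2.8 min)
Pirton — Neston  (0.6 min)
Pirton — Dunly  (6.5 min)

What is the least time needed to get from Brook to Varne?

Settle nodes by increasing distance from Brook:
Brook: 0
Neston: 1.6  (via Brook)
Jorvik: 2.1  (via Brook)
Pirton: 2.2  (via Neston)
Orton: 4.4  (via Neston)
Selby: 4.4  (via Brook)
Ulver: 4.7  (via Jorvik)
Dunly: 5.5  (via Neston)
Colne: 6  (via Neston)
Kelso: 7.4  (via Neston)
Marden: 9.2  (via Jorvik)
Linby: 9.2  (via Brook)
Tarn: 11  (via Pirton)
Varne: 11.9  (via Tarn)
Shortest route: Brook → Neston → Pirton → Tarn → Varne = 11.9 min.

11.9 min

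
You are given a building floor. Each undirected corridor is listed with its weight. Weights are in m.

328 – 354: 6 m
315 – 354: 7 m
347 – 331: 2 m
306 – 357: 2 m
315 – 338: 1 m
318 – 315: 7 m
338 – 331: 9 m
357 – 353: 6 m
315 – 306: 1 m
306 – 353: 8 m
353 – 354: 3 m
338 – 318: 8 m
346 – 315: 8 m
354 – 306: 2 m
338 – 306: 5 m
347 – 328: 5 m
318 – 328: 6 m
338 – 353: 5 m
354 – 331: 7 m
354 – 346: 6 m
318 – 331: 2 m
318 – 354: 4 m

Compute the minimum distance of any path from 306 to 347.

10 m

Compare a few routes:
306 - 354 - 328 - 347: 2+6+5 = 13
306 - 315 - 318 - 331 - 347: 1+7+2+2 = 12
306 - 354 - 318 - 331 - 347: 2+4+2+2 = 10
306 - 354 - 331 - 347: 2+7+2 = 11
The minimum is 10 m via 306 - 354 - 318 - 331 - 347.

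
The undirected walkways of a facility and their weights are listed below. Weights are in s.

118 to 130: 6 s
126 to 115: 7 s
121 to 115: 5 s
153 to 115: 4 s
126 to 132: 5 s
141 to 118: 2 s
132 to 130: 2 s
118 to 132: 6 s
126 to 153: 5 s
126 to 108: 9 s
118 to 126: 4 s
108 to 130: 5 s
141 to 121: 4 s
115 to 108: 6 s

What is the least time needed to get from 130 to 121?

Compare a few routes:
130 → 132 → 126 → 118 → 141 → 121: 2+5+4+2+4 = 17
130 → 132 → 118 → 141 → 121: 2+6+2+4 = 14
130 → 108 → 115 → 121: 5+6+5 = 16
130 → 118 → 141 → 121: 6+2+4 = 12
Cheapest is 130 → 118 → 141 → 121 at 12 s.

12 s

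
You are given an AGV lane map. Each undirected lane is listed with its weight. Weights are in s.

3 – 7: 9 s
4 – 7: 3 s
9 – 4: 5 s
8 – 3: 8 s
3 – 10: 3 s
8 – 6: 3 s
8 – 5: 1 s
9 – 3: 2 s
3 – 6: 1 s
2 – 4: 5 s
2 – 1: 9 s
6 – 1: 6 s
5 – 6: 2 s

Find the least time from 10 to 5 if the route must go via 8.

Shortest 10→8: 10–3–6–8 = 7
Shortest 8→5: 8–5 = 1
Total via 8: 7 + 1 = 8 s.

8 s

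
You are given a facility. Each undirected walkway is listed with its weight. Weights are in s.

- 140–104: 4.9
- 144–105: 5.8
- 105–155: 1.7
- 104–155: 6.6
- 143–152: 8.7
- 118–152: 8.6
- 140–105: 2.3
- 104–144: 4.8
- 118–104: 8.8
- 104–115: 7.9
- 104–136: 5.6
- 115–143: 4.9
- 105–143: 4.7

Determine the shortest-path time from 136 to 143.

Settle nodes by increasing distance from 136:
136: 0
104: 5.6  (via 136)
144: 10.4  (via 104)
140: 10.5  (via 104)
155: 12.2  (via 104)
105: 12.8  (via 140)
115: 13.5  (via 104)
118: 14.4  (via 104)
143: 17.5  (via 105)
Shortest route: 136 → 104 → 140 → 105 → 143 = 17.5 s.

17.5 s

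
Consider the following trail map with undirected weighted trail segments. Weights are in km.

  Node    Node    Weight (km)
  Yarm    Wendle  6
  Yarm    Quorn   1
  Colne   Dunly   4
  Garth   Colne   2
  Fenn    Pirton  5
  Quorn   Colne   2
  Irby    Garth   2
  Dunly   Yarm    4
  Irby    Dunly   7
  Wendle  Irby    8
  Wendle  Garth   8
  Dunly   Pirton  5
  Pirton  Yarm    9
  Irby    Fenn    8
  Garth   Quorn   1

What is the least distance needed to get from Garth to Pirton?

Settle nodes by increasing distance from Garth:
Garth: 0
Quorn: 1  (via Garth)
Colne: 2  (via Garth)
Irby: 2  (via Garth)
Yarm: 2  (via Quorn)
Dunly: 6  (via Colne)
Wendle: 8  (via Garth)
Fenn: 10  (via Irby)
Pirton: 11  (via Yarm)
Shortest route: Garth–Quorn–Yarm–Pirton = 11 km.

11 km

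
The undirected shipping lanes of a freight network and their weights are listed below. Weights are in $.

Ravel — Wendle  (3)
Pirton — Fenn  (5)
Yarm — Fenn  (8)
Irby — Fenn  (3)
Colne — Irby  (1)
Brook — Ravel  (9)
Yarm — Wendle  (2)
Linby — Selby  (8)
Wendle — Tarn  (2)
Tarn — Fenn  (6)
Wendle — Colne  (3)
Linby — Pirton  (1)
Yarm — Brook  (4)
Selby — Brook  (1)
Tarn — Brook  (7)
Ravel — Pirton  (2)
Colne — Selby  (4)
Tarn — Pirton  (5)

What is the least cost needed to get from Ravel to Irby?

$7

Candidate routes:
Ravel - Wendle - Colne - Irby: 3+3+1 = 7
Ravel - Pirton - Fenn - Irby: 2+5+3 = 10
The minimum is $7 via Ravel - Wendle - Colne - Irby.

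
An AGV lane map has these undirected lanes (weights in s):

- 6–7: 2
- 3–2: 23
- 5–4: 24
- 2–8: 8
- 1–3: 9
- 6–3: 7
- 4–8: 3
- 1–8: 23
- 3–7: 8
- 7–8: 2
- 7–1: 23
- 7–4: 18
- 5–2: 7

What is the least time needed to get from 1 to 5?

34 s

Candidate routes:
1 → 3 → 7 → 8 → 2 → 5: 9+8+2+8+7 = 34
1 → 3 → 6 → 7 → 8 → 2 → 5: 9+7+2+2+8+7 = 35
Cheapest is 1 → 3 → 7 → 8 → 2 → 5 at 34 s.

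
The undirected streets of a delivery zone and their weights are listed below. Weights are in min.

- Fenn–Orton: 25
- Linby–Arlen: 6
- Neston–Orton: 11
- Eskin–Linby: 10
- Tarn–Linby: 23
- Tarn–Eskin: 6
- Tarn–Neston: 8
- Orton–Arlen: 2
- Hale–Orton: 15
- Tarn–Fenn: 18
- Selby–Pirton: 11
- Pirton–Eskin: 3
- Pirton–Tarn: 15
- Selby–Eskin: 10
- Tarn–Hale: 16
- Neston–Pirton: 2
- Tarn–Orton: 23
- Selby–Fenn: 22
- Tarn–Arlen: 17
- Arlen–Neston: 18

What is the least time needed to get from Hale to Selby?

32 min

Candidate routes:
Hale - Tarn - Neston - Pirton - Selby: 16+8+2+11 = 37
Hale - Tarn - Eskin - Selby: 16+6+10 = 32
Hale - Tarn - Neston - Pirton - Eskin - Selby: 16+8+2+3+10 = 39
Hale - Tarn - Eskin - Pirton - Selby: 16+6+3+11 = 36
Cheapest is Hale - Tarn - Eskin - Selby at 32 min.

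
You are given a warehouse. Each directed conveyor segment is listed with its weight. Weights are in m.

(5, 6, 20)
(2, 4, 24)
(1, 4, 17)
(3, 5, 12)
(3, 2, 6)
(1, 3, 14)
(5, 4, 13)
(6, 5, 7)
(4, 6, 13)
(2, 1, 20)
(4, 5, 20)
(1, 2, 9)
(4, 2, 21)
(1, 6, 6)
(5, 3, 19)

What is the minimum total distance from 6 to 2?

32 m

Compare a few routes:
6 - 5 - 3 - 2: 7+19+6 = 32
6 - 5 - 4 - 2: 7+13+21 = 41
Cheapest is 6 - 5 - 3 - 2 at 32 m.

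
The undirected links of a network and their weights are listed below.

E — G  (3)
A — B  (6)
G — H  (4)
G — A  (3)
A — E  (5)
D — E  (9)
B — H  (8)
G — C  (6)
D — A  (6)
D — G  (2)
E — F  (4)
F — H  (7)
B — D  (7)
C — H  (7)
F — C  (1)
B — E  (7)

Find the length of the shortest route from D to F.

Candidate routes:
D → G → E → F: 2+3+4 = 9
D → G → H → F: 2+4+7 = 13
Cheapest is D → G → E → F at 9.

9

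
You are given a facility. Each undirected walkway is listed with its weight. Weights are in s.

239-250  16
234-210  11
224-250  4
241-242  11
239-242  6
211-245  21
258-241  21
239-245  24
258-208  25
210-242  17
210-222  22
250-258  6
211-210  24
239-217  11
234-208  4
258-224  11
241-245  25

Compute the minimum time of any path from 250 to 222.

61 s

Shortest distances from 250:
250: 0
224: 4  (via 250)
258: 6  (via 250)
239: 16  (via 250)
242: 22  (via 239)
217: 27  (via 239)
241: 27  (via 258)
208: 31  (via 258)
234: 35  (via 208)
210: 39  (via 242)
245: 40  (via 239)
222: 61  (via 210)
Shortest route: 250–239–242–210–222 = 61 s.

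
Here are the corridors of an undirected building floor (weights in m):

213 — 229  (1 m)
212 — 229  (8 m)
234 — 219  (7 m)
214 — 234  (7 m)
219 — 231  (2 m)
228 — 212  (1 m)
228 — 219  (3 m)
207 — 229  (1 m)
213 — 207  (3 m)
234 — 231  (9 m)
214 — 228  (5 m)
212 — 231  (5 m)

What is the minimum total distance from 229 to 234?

Candidate routes:
229 - 212 - 228 - 214 - 234: 8+1+5+7 = 21
229 - 212 - 228 - 219 - 234: 8+1+3+7 = 19
Cheapest is 229 - 212 - 228 - 219 - 234 at 19 m.

19 m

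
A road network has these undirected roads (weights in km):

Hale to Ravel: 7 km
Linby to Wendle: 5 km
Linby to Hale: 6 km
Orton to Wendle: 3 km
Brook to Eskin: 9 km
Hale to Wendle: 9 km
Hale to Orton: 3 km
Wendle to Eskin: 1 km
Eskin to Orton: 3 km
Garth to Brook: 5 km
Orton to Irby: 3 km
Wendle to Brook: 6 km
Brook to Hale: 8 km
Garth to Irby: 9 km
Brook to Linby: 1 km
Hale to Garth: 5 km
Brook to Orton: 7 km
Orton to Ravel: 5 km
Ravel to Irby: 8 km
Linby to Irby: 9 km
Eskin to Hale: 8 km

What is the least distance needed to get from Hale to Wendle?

Settle nodes by increasing distance from Hale:
Hale: 0
Orton: 3  (via Hale)
Garth: 5  (via Hale)
Wendle: 6  (via Orton)
Shortest route: Hale → Orton → Wendle = 6 km.

6 km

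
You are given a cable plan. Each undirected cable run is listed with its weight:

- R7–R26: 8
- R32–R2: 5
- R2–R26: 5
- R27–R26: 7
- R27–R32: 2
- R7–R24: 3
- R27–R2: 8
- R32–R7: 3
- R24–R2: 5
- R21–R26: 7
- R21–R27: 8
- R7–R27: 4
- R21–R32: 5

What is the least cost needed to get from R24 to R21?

Settle nodes by increasing distance from R24:
R24: 0
R7: 3  (via R24)
R2: 5  (via R24)
R32: 6  (via R7)
R27: 7  (via R7)
R26: 10  (via R2)
R21: 11  (via R32)
Shortest route: R24 → R7 → R32 → R21 = 11.

11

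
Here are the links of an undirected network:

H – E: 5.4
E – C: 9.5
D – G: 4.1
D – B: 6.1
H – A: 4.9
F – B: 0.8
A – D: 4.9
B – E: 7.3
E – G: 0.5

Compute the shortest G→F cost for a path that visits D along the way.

Shortest G→D: G–D = 4.1
Shortest D→F: D–B–F = 6.9
Total via D: 4.1 + 6.9 = 11.

11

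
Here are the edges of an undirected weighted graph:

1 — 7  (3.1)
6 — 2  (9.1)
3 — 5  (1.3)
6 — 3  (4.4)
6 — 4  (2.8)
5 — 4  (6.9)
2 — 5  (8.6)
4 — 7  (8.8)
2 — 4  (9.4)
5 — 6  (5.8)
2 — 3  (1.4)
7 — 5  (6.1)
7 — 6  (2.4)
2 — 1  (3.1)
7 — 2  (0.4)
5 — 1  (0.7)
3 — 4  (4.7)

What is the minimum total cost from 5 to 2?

2.7

Shortest distances from 5:
5: 0
1: 0.7  (via 5)
3: 1.3  (via 5)
2: 2.7  (via 3)
Shortest route: 5–3–2 = 2.7.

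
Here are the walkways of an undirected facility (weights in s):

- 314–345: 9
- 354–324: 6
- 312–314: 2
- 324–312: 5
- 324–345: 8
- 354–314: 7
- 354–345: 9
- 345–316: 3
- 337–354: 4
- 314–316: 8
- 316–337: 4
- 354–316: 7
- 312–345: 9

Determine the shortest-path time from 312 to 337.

13 s

Shortest distances from 312:
312: 0
314: 2  (via 312)
324: 5  (via 312)
354: 9  (via 314)
345: 9  (via 312)
316: 10  (via 314)
337: 13  (via 354)
Shortest route: 312 → 314 → 354 → 337 = 13 s.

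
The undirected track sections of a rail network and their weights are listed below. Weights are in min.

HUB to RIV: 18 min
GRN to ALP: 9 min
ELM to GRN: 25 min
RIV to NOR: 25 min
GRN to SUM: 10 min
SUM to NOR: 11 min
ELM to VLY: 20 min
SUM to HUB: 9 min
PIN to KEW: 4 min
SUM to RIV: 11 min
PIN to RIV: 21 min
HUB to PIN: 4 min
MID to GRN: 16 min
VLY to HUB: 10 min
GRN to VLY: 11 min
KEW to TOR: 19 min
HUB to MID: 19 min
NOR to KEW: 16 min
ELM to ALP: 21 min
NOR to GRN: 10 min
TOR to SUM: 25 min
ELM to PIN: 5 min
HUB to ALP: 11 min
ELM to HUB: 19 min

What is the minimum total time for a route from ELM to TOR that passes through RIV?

Best ELM to RIV: ELM → PIN → RIV costing 26
Best RIV to TOR: RIV → SUM → TOR costing 36
Total via RIV: 26 + 36 = 62 min.

62 min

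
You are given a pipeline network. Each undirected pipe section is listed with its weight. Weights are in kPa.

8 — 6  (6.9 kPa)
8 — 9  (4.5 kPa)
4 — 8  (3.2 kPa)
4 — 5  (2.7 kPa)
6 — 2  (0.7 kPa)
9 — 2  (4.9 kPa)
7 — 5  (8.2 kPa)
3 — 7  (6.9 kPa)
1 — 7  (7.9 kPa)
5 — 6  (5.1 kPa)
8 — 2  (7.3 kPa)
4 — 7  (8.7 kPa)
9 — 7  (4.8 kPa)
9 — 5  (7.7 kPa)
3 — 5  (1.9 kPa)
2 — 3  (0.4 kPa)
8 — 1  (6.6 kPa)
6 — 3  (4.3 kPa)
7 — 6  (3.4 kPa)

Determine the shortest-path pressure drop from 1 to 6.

11.3 kPa

Shortest distances from 1:
1: 0
8: 6.6  (via 1)
7: 7.9  (via 1)
4: 9.8  (via 8)
9: 11.1  (via 8)
6: 11.3  (via 7)
Shortest route: 1 → 7 → 6 = 11.3 kPa.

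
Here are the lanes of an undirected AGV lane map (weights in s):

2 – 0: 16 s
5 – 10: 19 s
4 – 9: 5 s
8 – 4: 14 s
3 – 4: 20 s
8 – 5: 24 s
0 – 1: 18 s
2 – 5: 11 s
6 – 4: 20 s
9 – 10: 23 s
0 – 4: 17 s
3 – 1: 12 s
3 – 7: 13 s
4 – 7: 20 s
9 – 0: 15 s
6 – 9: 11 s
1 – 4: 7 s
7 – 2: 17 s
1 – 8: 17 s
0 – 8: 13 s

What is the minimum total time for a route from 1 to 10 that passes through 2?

64 s

Best 1 to 2: 1–0–2 costing 34
Shortest 2→10: 2–5–10 = 30
Total via 2: 34 + 30 = 64 s.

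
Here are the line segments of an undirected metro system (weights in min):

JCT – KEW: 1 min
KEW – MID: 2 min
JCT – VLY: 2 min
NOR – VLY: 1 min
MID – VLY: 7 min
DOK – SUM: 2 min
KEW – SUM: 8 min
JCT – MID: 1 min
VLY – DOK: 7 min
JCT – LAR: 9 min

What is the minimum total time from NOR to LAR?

Shortest distances from NOR:
NOR: 0
VLY: 1  (via NOR)
JCT: 3  (via VLY)
MID: 4  (via JCT)
KEW: 4  (via JCT)
DOK: 8  (via VLY)
SUM: 10  (via DOK)
LAR: 12  (via JCT)
Shortest route: NOR–VLY–JCT–LAR = 12 min.

12 min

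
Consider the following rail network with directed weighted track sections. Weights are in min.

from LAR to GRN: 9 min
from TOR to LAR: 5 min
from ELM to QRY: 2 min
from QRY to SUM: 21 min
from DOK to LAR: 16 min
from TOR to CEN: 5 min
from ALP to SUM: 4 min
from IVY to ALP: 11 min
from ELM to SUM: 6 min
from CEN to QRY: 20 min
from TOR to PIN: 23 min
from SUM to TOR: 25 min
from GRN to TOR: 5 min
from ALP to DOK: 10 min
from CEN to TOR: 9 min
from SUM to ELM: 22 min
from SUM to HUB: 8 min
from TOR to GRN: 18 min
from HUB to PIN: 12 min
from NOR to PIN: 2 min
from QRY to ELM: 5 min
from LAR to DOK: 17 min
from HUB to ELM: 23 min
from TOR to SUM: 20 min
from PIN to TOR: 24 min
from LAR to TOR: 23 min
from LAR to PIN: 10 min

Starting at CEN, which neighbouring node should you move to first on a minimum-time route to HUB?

TOR

Candidate routes:
CEN–TOR–SUM–HUB: 9+20+8 = 37
CEN–QRY–ELM–SUM–HUB: 20+5+6+8 = 39
The minimum is 37 min via CEN–TOR–SUM–HUB.
So from CEN the first move is to TOR.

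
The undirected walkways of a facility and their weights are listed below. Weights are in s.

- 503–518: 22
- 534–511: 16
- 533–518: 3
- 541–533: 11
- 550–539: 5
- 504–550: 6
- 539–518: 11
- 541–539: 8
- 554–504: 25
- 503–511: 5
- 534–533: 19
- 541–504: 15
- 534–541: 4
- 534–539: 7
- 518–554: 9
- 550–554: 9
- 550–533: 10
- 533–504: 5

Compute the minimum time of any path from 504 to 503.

Compare a few routes:
504 → 533 → 518 → 503: 5+3+22 = 30
504 → 541 → 534 → 511 → 503: 15+4+16+5 = 40
504 → 550 → 539 → 534 → 511 → 503: 6+5+7+16+5 = 39
Cheapest is 504 → 533 → 518 → 503 at 30 s.

30 s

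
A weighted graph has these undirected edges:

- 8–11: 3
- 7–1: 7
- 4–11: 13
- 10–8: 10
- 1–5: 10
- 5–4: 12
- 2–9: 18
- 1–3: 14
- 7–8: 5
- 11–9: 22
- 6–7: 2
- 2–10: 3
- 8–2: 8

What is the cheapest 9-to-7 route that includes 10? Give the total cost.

36

Shortest 9→10: 9–2–10 = 21
Best 10 to 7: 10–8–7 costing 15
Total via 10: 21 + 15 = 36.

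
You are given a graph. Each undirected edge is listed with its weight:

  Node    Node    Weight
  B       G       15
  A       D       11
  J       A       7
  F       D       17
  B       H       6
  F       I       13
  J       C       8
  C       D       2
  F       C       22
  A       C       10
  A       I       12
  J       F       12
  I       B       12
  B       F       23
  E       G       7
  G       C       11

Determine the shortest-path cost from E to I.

Enumerating some paths:
E - G - C - A - I: 7+11+10+12 = 40
E - G - B - I: 7+15+12 = 34
The minimum is 34 via E - G - B - I.

34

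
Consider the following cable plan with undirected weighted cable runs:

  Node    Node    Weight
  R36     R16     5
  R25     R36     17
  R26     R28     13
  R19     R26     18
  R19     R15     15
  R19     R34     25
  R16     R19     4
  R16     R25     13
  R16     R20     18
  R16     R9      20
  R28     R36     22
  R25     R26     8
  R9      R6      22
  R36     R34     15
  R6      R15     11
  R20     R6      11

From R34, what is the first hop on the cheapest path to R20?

R36

Candidate routes:
R34 → R19 → R16 → R20: 25+4+18 = 47
R34 → R36 → R16 → R20: 15+5+18 = 38
The minimum is 38 via R34 → R36 → R16 → R20.
So from R34 the first move is to R36.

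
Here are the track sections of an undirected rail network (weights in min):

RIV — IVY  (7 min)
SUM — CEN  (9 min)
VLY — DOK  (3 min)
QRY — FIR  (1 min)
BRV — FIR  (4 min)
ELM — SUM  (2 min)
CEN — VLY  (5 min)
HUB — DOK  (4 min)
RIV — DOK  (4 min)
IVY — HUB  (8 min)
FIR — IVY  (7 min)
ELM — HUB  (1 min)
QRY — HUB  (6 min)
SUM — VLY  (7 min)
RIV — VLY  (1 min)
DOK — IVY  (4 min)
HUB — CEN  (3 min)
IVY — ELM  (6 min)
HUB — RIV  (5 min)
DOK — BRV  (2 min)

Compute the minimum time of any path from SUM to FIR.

Running Dijkstra from SUM:
SUM: 0
ELM: 2  (via SUM)
HUB: 3  (via ELM)
CEN: 6  (via HUB)
VLY: 7  (via SUM)
DOK: 7  (via HUB)
RIV: 8  (via HUB)
IVY: 8  (via ELM)
BRV: 9  (via DOK)
QRY: 9  (via HUB)
FIR: 10  (via QRY)
Shortest route: SUM → ELM → HUB → QRY → FIR = 10 min.

10 min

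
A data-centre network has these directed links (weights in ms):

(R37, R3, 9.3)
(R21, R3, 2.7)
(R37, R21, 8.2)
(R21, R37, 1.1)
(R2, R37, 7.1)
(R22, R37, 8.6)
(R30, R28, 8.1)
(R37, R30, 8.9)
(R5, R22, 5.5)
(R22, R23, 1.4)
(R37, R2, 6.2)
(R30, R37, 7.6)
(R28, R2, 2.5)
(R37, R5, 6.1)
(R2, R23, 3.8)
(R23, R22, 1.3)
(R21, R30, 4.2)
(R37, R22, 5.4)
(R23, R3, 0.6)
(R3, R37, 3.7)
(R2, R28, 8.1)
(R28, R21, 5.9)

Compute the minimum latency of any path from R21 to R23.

Shortest distances from R21:
R21: 0
R37: 1.1  (via R21)
R3: 2.7  (via R21)
R30: 4.2  (via R21)
R22: 6.5  (via R37)
R5: 7.2  (via R37)
R2: 7.3  (via R37)
R23: 7.9  (via R22)
Shortest route: R21–R37–R22–R23 = 7.9 ms.

7.9 ms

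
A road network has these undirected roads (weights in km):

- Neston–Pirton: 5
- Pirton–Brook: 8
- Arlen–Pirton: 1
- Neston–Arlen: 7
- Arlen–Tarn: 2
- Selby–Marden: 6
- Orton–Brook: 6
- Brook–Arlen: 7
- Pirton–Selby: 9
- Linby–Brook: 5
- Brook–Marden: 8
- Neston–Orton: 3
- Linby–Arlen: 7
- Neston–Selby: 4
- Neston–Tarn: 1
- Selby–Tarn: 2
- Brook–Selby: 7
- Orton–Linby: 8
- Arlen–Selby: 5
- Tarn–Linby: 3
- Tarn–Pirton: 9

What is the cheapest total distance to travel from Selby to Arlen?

Shortest distances from Selby:
Selby: 0
Tarn: 2  (via Selby)
Neston: 3  (via Tarn)
Arlen: 4  (via Tarn)
Shortest route: Selby → Tarn → Arlen = 4 km.

4 km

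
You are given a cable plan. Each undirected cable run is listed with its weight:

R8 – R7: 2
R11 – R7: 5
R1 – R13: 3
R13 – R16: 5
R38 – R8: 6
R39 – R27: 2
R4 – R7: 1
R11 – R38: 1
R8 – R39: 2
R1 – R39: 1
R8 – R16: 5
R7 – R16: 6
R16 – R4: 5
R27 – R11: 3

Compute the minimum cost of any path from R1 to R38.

Shortest distances from R1:
R1: 0
R39: 1  (via R1)
R27: 3  (via R39)
R8: 3  (via R39)
R13: 3  (via R1)
R7: 5  (via R8)
R11: 6  (via R27)
R4: 6  (via R7)
R38: 7  (via R11)
Shortest route: R1 → R39 → R27 → R11 → R38 = 7.

7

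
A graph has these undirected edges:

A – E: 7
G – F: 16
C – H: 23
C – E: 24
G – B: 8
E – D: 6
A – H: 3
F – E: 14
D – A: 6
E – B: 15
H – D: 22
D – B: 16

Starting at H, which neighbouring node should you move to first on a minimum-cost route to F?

A

Compare a few routes:
H–A–E–F: 3+7+14 = 24
H–A–E–B–G–F: 3+7+15+8+16 = 49
H–D–E–F: 22+6+14 = 42
H–A–D–E–F: 3+6+6+14 = 29
Cheapest is H–A–E–F at 24.
So from H the first move is to A.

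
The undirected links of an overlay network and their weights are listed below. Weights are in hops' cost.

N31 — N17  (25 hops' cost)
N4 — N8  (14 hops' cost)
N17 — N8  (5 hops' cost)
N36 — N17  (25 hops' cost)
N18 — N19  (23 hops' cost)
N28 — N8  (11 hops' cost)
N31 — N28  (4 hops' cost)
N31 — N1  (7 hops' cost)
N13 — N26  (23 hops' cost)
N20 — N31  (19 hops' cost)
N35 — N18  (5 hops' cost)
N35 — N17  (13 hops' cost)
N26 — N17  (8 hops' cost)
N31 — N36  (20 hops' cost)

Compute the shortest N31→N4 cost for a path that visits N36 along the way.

64 hops' cost

Best N31 to N36: N31–N36 costing 20
Shortest N36→N4: N36–N17–N8–N4 = 44
Total via N36: 20 + 44 = 64 hops' cost.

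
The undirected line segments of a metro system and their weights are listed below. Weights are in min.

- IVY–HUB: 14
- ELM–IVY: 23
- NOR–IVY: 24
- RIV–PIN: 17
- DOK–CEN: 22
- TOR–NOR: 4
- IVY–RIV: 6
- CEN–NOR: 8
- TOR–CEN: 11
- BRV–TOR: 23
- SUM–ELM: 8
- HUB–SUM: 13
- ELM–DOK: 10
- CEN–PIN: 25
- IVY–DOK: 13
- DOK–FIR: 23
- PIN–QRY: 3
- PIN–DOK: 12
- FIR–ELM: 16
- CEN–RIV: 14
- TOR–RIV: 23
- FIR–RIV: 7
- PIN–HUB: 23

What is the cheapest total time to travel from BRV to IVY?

51 min

Candidate routes:
BRV–TOR–NOR–CEN–RIV–IVY: 23+4+8+14+6 = 55
BRV–TOR–RIV–IVY: 23+23+6 = 52
BRV–TOR–NOR–IVY: 23+4+24 = 51
BRV–TOR–CEN–RIV–IVY: 23+11+14+6 = 54
The minimum is 51 min via BRV–TOR–NOR–IVY.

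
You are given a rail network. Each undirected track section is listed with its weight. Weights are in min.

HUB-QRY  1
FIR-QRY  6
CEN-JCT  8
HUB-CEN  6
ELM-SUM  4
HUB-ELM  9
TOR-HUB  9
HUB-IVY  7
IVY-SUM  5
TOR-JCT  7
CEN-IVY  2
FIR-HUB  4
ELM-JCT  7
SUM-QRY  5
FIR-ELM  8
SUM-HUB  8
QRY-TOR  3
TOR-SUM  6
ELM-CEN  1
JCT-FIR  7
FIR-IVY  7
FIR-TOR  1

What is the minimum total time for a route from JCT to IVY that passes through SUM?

16 min

Best JCT to SUM: JCT–ELM–SUM costing 11
Shortest SUM→IVY: SUM–IVY = 5
Total via SUM: 11 + 5 = 16 min.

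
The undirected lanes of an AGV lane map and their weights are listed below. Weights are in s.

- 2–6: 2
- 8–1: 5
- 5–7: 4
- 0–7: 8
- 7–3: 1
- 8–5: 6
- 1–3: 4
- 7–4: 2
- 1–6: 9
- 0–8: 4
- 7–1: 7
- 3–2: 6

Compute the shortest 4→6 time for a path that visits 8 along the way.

Shortest 4→8: 4 → 7 → 5 → 8 = 12
Shortest 8→6: 8 → 1 → 6 = 14
Total via 8: 12 + 14 = 26 s.

26 s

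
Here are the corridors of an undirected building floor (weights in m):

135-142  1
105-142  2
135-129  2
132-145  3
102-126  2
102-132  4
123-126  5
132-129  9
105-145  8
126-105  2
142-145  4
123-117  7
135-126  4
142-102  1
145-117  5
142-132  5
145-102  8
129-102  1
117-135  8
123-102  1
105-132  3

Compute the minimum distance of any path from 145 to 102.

5 m

Compare a few routes:
145 - 142 - 135 - 129 - 102: 4+1+2+1 = 8
145 - 132 - 102: 3+4 = 7
145 - 142 - 102: 4+1 = 5
The minimum is 5 m via 145 - 142 - 102.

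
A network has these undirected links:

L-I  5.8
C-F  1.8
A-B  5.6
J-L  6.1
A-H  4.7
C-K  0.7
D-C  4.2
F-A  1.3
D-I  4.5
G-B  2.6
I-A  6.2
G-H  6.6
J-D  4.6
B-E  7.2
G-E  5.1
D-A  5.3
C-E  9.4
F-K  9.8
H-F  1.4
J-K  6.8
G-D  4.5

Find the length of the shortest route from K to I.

9.4

Running Dijkstra from K:
K: 0
C: 0.7  (via K)
F: 2.5  (via C)
A: 3.8  (via F)
H: 3.9  (via F)
D: 4.9  (via C)
J: 6.8  (via K)
B: 9.4  (via A)
G: 9.4  (via D)
I: 9.4  (via D)
Shortest route: K–C–D–I = 9.4.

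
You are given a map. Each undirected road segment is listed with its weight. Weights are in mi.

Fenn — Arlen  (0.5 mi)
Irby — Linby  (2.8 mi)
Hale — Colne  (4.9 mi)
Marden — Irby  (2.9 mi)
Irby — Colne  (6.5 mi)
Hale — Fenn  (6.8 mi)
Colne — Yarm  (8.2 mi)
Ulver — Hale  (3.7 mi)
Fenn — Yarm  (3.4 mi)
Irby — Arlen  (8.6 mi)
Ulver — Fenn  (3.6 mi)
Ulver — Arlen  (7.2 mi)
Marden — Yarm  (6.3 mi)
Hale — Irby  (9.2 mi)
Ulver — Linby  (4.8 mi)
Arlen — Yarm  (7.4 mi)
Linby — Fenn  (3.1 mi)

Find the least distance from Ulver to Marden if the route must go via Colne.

Shortest Ulver→Colne: Ulver–Hale–Colne = 8.6
Best Colne to Marden: Colne–Irby–Marden costing 9.4
Total via Colne: 8.6 + 9.4 = 18 mi.

18 mi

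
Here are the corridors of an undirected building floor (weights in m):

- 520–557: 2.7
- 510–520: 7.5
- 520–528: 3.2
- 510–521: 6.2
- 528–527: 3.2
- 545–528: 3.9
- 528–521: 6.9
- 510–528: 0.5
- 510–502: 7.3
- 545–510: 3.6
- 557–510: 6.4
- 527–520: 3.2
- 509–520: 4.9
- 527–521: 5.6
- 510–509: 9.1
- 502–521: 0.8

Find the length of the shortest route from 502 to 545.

10.6 m

Enumerating some paths:
502 → 510 → 545: 7.3+3.6 = 10.9
502 → 521 → 510 → 545: 0.8+6.2+3.6 = 10.6
The minimum is 10.6 m via 502 → 521 → 510 → 545.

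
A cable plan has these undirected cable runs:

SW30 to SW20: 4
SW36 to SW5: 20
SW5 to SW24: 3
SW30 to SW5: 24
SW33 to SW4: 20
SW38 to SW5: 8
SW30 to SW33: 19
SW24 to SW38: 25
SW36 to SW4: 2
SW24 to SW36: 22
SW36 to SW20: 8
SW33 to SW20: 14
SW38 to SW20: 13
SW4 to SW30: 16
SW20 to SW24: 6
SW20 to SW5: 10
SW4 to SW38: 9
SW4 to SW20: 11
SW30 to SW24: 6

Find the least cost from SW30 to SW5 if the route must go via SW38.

25

Best SW30 to SW38: SW30 → SW20 → SW38 costing 17
Best SW38 to SW5: SW38 → SW5 costing 8
Total via SW38: 17 + 8 = 25.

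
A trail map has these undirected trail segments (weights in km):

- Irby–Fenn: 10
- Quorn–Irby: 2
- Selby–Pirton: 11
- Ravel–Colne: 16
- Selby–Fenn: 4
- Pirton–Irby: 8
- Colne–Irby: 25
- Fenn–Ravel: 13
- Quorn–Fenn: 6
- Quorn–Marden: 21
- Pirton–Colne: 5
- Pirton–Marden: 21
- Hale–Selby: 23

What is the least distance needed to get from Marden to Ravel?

40 km

Compare a few routes:
Marden → Pirton → Colne → Ravel: 21+5+16 = 42
Marden → Quorn → Fenn → Ravel: 21+6+13 = 40
The minimum is 40 km via Marden → Quorn → Fenn → Ravel.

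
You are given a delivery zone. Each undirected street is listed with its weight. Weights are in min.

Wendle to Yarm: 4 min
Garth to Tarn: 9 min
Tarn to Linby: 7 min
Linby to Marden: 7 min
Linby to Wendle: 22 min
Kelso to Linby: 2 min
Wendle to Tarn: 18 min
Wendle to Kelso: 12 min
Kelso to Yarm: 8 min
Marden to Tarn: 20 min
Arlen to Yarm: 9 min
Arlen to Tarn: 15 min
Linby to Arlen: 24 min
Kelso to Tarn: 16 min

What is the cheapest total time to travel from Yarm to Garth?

Compare a few routes:
Yarm - Kelso - Linby - Tarn - Garth: 8+2+7+9 = 26
Yarm - Wendle - Tarn - Garth: 4+18+9 = 31
Yarm - Arlen - Tarn - Garth: 9+15+9 = 33
The minimum is 26 min via Yarm - Kelso - Linby - Tarn - Garth.

26 min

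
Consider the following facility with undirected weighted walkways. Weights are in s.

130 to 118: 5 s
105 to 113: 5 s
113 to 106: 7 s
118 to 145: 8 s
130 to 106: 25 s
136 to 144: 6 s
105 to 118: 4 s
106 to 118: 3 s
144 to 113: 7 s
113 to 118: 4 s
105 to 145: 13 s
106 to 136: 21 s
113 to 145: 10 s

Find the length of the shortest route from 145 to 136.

Compare a few routes:
145–113–144–136: 10+7+6 = 23
145–118–113–144–136: 8+4+7+6 = 25
Cheapest is 145–113–144–136 at 23 s.

23 s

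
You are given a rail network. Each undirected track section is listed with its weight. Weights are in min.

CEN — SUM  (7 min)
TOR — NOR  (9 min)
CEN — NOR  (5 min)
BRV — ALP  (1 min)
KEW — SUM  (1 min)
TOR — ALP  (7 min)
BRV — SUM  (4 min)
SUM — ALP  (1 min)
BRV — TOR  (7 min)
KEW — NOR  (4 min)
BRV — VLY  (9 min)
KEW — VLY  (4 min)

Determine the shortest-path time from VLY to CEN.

12 min

Candidate routes:
VLY–KEW–NOR–CEN: 4+4+5 = 13
VLY–KEW–SUM–CEN: 4+1+7 = 12
The minimum is 12 min via VLY–KEW–SUM–CEN.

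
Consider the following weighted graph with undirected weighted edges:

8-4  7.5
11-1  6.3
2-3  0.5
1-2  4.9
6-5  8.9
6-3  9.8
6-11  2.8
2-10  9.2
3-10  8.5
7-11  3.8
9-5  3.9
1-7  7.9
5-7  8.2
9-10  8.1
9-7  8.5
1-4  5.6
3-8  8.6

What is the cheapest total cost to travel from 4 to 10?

Running Dijkstra from 4:
4: 0
1: 5.6  (via 4)
8: 7.5  (via 4)
2: 10.5  (via 1)
3: 11  (via 2)
11: 11.9  (via 1)
7: 13.5  (via 1)
6: 14.7  (via 11)
10: 19.5  (via 3)
Shortest route: 4 → 1 → 2 → 3 → 10 = 19.5.

19.5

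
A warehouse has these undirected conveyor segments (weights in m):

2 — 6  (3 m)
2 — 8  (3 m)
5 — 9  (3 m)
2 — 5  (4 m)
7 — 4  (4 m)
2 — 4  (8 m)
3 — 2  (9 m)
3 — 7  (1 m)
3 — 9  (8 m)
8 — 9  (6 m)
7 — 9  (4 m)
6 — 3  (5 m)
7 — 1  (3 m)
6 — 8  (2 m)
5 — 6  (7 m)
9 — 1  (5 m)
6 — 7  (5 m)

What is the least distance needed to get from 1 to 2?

11 m

Settle nodes by increasing distance from 1:
1: 0
7: 3  (via 1)
3: 4  (via 7)
9: 5  (via 1)
4: 7  (via 7)
5: 8  (via 9)
6: 8  (via 7)
8: 10  (via 6)
2: 11  (via 6)
Shortest route: 1–7–6–2 = 11 m.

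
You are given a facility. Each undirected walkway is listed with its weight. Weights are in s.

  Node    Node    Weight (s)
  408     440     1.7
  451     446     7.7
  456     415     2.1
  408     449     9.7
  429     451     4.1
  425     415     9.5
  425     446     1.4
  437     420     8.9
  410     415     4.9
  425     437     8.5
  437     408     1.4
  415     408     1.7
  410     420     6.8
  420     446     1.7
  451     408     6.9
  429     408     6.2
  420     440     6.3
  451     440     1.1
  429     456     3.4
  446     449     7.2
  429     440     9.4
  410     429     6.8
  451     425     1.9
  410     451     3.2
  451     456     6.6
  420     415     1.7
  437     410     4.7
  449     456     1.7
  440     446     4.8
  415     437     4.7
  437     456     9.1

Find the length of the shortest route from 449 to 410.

Enumerating some paths:
449 - 456 - 415 - 410: 1.7+2.1+4.9 = 8.7
449 - 456 - 415 - 408 - 440 - 451 - 410: 1.7+2.1+1.7+1.7+1.1+3.2 = 11.5
Cheapest is 449 - 456 - 415 - 410 at 8.7 s.

8.7 s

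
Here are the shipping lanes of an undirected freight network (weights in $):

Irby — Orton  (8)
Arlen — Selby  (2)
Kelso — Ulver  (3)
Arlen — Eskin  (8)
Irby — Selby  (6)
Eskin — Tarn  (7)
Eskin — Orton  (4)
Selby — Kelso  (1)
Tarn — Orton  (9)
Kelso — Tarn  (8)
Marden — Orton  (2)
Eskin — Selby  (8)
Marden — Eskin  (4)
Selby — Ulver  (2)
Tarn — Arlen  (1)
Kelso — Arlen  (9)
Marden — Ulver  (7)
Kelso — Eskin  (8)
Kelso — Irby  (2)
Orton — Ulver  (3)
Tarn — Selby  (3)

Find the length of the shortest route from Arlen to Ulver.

Running Dijkstra from Arlen:
Arlen: 0
Tarn: 1  (via Arlen)
Selby: 2  (via Arlen)
Kelso: 3  (via Selby)
Ulver: 4  (via Selby)
Shortest route: Arlen → Selby → Ulver = $4.

$4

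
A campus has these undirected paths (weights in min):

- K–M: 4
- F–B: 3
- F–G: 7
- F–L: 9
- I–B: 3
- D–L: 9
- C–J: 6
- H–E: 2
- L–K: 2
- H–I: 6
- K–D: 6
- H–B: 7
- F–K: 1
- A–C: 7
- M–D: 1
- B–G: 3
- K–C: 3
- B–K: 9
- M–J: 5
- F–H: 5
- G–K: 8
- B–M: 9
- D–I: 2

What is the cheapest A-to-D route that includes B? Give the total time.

Shortest A→B: A–C–K–F–B = 14
Shortest B→D: B–I–D = 5
Total via B: 14 + 5 = 19 min.

19 min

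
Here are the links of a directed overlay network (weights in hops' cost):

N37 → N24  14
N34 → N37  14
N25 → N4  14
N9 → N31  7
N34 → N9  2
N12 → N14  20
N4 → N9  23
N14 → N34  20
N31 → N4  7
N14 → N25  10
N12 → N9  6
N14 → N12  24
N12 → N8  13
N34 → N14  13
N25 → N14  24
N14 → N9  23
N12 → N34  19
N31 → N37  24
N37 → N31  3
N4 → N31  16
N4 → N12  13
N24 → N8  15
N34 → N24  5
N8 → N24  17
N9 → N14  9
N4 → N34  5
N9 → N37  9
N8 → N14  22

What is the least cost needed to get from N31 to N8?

Settle nodes by increasing distance from N31:
N31: 0
N4: 7  (via N31)
N34: 12  (via N4)
N9: 14  (via N34)
N24: 17  (via N34)
N12: 20  (via N4)
N37: 23  (via N9)
N14: 23  (via N9)
N8: 32  (via N24)
Shortest route: N31–N4–N34–N24–N8 = 32 hops' cost.

32 hops' cost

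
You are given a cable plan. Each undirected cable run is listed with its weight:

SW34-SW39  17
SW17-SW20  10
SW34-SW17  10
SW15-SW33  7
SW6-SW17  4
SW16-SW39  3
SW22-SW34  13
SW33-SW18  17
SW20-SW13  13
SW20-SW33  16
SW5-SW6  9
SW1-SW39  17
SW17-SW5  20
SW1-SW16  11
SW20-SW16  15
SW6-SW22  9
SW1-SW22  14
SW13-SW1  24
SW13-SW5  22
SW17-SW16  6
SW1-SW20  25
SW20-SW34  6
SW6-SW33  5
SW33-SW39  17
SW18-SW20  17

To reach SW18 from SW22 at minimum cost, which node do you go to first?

Enumerating some paths:
SW22 → SW34 → SW20 → SW18: 13+6+17 = 36
SW22 → SW6 → SW33 → SW18: 9+5+17 = 31
Cheapest is SW22 → SW6 → SW33 → SW18 at 31.
So from SW22 the first move is to SW6.

SW6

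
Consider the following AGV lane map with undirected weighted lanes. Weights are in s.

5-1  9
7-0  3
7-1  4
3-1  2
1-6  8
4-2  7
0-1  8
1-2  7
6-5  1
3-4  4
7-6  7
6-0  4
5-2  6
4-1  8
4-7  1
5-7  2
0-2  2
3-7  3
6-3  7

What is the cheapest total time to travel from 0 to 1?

Compare a few routes:
0–7–3–1: 3+3+2 = 8
0–7–1: 3+4 = 7
Cheapest is 0–7–1 at 7 s.

7 s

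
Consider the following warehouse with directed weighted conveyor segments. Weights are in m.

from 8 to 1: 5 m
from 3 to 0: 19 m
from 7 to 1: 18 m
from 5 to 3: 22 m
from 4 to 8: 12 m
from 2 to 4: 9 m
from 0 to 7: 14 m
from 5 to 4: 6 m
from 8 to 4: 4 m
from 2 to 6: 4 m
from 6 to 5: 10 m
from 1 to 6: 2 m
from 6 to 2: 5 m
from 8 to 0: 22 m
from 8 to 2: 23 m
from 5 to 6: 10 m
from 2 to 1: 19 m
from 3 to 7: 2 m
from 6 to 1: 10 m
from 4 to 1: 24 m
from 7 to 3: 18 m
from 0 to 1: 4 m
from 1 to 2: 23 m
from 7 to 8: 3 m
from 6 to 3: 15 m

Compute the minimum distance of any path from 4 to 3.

Compare a few routes:
4 → 8 → 1 → 6 → 3: 12+5+2+15 = 34
4 → 8 → 2 → 6 → 3: 12+23+4+15 = 54
4 → 1 → 6 → 3: 24+2+15 = 41
4 → 8 → 1 → 6 → 5 → 3: 12+5+2+10+22 = 51
Cheapest is 4 → 8 → 1 → 6 → 3 at 34 m.

34 m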